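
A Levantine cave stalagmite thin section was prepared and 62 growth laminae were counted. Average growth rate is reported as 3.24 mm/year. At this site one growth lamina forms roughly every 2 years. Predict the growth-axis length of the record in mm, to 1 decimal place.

62 growth laminae at 2 years each span 62 × 2 = 124 years.
Predicted length = 3.24 mm/year × 124 years = 401.8 mm.

401.8 mm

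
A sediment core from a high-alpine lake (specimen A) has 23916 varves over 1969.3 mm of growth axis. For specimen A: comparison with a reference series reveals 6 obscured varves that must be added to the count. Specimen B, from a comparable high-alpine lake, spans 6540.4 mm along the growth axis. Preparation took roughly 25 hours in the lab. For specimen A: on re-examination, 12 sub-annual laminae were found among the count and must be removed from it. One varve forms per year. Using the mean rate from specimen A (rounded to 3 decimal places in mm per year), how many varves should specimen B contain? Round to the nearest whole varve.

79761 varves

Specimen A: adjusted count: 23916 − 12 + 6 = 23910 varves.
A: Mean rate = 1969.3 mm / 23910 years ≈ 0.082 mm/year.
For B, 6540.4 / 0.082 = 79760.98 years ≈ 79761 varves.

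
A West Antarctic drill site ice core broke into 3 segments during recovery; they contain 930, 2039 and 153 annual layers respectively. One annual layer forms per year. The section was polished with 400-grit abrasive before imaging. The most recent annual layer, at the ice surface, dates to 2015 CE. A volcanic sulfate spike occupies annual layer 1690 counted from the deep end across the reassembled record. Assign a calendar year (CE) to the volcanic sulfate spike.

583 CE

Total annual layers = 930 + 2039 + 153 = 3122.
Between annual layer 1690 and the ice surface there are 3122 − 1690 = 1432 annual layers.
Counting back 1432 years from 2015 CE places the volcanic sulfate spike in 2015 − 1432 = 583 CE.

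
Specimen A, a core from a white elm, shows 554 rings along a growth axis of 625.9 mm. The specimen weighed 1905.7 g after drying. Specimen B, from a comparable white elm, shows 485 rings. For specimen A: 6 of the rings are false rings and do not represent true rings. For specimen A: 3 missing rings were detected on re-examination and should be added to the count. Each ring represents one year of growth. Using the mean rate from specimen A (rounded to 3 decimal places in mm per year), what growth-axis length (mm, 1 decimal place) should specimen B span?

551.0 mm

Specimen A: true ring count = 554 − 6 + 3 = 551.
A: Extension rate ≈ 625.9 / 551 = 1.136 mm/year.
Length of B = 1.136 × 485 = 551.0 mm.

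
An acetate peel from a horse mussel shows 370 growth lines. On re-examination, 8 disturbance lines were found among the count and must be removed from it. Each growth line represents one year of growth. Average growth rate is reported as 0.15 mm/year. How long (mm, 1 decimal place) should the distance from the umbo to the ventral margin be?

54.3 mm

Adjusted count: 370 − 8 = 362 growth lines.
362 years at 0.15 mm/year gives 0.15 × 362 = 54.3 mm.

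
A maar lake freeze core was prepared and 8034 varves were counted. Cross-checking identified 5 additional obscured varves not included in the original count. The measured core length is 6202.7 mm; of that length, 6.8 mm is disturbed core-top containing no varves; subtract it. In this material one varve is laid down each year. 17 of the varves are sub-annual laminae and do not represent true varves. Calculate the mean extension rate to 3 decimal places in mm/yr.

After corrections the count is 8034 − 17 + 5 = 8022 varves.
Removing the 6.8 mm offcut leaves 6202.7 − 6.8 = 6195.9 mm.
Extension rate ≈ 6195.9 / 8022 = 0.772 mm/yr.

0.772 mm/yr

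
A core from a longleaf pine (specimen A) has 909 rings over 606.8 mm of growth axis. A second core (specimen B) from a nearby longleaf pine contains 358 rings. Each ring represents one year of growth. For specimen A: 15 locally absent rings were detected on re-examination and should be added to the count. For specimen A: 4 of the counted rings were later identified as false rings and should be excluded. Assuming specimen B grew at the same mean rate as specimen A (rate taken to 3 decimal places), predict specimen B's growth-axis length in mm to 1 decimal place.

236.3 mm

Specimen A: after corrections the count is 909 − 4 + 15 = 920 rings.
A: Extension rate ≈ 606.8 / 920 = 0.660 mm per year.
For B, 0.660 mm/year × 358 years = 236.3 mm.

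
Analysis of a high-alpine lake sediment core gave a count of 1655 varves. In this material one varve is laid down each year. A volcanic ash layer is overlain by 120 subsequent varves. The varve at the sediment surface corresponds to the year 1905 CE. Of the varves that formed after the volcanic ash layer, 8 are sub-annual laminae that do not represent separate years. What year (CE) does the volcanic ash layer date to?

120 varves post-date the volcanic ash layer.
Removing the 8 false varves leaves 120 − 8 = 112 true varves beyond the volcanic ash layer.
Counting back 112 years from 1905 CE places the volcanic ash layer in 1905 − 112 = 1793 CE.

1793 CE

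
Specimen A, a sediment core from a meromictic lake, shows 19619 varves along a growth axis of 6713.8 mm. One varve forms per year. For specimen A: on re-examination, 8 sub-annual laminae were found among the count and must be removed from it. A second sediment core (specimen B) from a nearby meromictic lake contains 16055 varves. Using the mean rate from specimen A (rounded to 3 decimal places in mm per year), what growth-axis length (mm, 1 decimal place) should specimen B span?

5490.8 mm

Specimen A: true varve count = 19619 − 8 = 19611.
A: Extension rate ≈ 6713.8 / 19611 = 0.342 mm per year.
For B, 0.342 mm/year × 16055 years = 5490.8 mm.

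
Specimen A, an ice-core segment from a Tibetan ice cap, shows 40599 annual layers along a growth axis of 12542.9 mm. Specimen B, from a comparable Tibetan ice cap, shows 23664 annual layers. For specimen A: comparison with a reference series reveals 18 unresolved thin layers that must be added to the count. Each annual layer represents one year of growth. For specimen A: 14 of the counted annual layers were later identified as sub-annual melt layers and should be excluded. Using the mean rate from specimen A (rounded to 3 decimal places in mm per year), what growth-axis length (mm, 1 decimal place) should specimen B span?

Specimen A: adjusted count: 40599 − 14 + 18 = 40603 annual layers.
A: Mean rate = 12542.9 mm / 40603 years ≈ 0.309 mm/year.
Length of B = 0.309 × 23664 = 7312.2 mm.

7312.2 mm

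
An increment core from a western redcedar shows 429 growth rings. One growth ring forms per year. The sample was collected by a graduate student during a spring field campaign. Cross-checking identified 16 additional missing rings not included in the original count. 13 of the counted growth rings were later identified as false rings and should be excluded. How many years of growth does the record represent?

Adjusted count: 429 − 13 + 16 = 432 growth rings.
With a one-to-one growth ring periodicity this is 432 years.

432 years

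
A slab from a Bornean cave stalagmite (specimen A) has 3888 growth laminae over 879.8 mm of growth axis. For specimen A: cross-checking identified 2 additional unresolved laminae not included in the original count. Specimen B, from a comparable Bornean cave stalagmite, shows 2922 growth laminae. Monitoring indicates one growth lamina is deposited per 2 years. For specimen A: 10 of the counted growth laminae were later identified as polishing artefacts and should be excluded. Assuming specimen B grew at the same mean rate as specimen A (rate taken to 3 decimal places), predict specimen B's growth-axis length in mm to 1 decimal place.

660.4 mm

Specimen A: correcting the raw count gives 3888 − 10 + 2 = 3880 true growth laminae.
Specimen A: multiplying by 2 years per growth lamina: 3880 × 2 = 7760 years.
A: Extension rate ≈ 879.8 / 7760 = 0.113 mm/year.
Specimen B: at 2 years per growth lamina, 2922 × 2 = 5844 years. B's length ≈ 0.113 × 5844 = 660.4 mm.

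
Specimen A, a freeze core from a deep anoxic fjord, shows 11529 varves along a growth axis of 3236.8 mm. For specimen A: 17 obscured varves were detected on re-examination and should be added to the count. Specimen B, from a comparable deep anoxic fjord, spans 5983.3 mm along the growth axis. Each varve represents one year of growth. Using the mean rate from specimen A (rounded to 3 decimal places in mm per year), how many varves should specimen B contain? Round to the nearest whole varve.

Specimen A: correcting the raw count gives 11529 + 17 = 11546 true varves.
A: 3236.8 mm over 11546 years gives 3236.8 / 11546 ≈ 0.280 mm/yr.
B spans 5983.3 / 0.280 = 21368.93 years ≈ 21369 varves.

21369 varves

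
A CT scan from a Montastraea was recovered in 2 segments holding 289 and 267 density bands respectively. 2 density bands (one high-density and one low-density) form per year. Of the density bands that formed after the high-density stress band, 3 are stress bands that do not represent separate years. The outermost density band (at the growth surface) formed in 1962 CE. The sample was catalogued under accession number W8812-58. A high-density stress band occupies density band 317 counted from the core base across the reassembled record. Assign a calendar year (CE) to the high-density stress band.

Total density bands = 289 + 267 = 556.
The high-density stress band sits at density band 317 from the core base, so 556 − 317 = 239 density bands formed after it.
Excluding 3 false density bands: 239 − 3 = 236.
With 2 density bands per year, 236 / 2 = 118 years.
1962 − 118 = 1844 CE.

1844 CE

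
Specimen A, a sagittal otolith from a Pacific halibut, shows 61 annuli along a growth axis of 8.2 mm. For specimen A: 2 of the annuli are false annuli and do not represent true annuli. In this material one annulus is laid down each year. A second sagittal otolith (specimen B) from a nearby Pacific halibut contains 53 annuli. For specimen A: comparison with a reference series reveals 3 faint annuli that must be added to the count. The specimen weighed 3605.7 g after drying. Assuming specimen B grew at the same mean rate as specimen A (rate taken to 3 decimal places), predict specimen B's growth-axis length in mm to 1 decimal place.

Specimen A: true annulus count = 61 − 2 + 3 = 62.
A: Mean rate = 8.2 mm / 62 years ≈ 0.132 mm per year.
For B, 0.132 mm/year × 53 years = 7.0 mm.

7.0 mm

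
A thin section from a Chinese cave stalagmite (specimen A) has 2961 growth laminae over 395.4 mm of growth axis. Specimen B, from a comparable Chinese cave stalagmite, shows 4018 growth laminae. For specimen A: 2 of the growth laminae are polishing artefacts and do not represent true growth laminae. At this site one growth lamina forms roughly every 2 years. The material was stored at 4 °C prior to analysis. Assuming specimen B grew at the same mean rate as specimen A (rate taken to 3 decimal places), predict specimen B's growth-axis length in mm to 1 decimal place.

538.4 mm

Specimen A: correcting the raw count gives 2961 − 2 = 2959 true growth laminae.
Specimen A: at 2 years per growth lamina, 2959 × 2 = 5918 years.
A: Extension rate ≈ 395.4 / 5918 = 0.067 mm per year.
Specimen B: at 2 years per growth lamina, 4018 × 2 = 8036 years. For B, 0.067 mm/year × 8036 years = 538.4 mm.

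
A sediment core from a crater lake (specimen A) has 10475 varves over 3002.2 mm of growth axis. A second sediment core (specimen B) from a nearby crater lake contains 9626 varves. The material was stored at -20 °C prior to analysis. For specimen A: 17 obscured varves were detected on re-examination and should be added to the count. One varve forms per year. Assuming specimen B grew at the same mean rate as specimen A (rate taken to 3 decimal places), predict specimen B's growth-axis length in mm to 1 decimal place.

2753.0 mm

Specimen A: adjusted count: 10475 + 17 = 10492 varves.
A: Extension rate ≈ 3002.2 / 10492 = 0.286 mm/year.
B's length ≈ 0.286 × 9626 = 2753.0 mm.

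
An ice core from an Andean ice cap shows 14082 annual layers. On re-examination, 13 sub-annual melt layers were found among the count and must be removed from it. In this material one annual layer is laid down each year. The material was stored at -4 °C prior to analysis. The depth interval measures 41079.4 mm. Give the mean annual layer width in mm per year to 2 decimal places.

2.92 mm per year

True annual layer count = 14082 − 13 = 14069.
41079.4 mm over 14069 years gives 41079.4 / 14069 ≈ 2.92 mm per year.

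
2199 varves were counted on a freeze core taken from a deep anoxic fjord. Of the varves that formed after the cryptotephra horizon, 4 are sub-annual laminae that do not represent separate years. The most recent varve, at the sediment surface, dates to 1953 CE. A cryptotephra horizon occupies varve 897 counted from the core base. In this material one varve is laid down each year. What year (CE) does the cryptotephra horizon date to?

655 CE

The cryptotephra horizon sits at varve 897 from the core base, so 2199 − 897 = 1302 varves formed after it.
1302 − 4 false = 1298 true varves after the cryptotephra horizon.
Counting back 1298 years from 1953 CE places the cryptotephra horizon in 1953 − 1298 = 655 CE.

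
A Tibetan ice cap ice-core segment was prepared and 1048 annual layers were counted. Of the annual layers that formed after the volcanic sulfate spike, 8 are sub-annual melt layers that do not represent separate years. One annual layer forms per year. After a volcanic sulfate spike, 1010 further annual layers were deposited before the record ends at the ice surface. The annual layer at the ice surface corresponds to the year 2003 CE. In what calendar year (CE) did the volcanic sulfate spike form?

1001 CE

1010 annual layers formed after the volcanic sulfate spike.
Excluding 8 false annual layers: 1010 − 8 = 1002.
The annual layer at the ice surface is 2003 CE, so the volcanic sulfate spike dates to 2003 − 1002 = 1001 CE.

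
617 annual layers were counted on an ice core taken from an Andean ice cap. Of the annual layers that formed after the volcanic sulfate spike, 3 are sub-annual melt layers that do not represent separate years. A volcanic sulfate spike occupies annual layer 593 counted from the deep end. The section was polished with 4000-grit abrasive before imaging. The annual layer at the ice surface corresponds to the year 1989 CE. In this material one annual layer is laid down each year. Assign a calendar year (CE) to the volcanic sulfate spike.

The volcanic sulfate spike sits at annual layer 593 from the deep end, so 617 − 593 = 24 annual layers formed after it.
Excluding 3 false annual layers: 24 − 3 = 21.
The annual layer at the ice surface is 1989 CE, so the volcanic sulfate spike dates to 1989 − 21 = 1968 CE.

1968 CE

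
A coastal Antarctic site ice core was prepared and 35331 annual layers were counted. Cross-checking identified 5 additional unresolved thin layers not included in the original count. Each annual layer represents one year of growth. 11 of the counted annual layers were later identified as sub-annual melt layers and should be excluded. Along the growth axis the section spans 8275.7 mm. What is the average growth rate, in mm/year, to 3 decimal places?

True annual layer count = 35331 − 11 + 5 = 35325.
8275.7 mm over 35325 years gives 8275.7 / 35325 ≈ 0.234 mm/year.

0.234 mm/year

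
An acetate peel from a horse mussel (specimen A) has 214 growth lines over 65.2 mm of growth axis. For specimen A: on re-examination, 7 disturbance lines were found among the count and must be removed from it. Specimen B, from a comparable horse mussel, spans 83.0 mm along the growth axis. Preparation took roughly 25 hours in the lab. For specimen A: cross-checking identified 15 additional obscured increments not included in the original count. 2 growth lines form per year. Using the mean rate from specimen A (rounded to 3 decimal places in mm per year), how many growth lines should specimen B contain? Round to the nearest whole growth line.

Specimen A: after corrections the count is 214 − 7 + 15 = 222 growth lines.
Specimen A: 222 growth lines at 2 per year is 222 / 2 = 111 years.
A: 65.2 mm over 111 years gives 65.2 / 111 ≈ 0.587 mm per year.
B spans 83.0 / 0.587 = 141.40 years; at 2 growth lines per year that is 141.40 × 2 ≈ 283 growth lines.

283 growth lines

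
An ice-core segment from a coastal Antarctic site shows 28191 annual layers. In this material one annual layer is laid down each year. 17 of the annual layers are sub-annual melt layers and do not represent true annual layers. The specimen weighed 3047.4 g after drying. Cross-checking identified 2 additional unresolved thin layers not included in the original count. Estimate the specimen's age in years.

28176 years

Correcting the raw count gives 28191 − 17 + 2 = 28176 true annual layers.
At one annual layer per year, that is 28176 years.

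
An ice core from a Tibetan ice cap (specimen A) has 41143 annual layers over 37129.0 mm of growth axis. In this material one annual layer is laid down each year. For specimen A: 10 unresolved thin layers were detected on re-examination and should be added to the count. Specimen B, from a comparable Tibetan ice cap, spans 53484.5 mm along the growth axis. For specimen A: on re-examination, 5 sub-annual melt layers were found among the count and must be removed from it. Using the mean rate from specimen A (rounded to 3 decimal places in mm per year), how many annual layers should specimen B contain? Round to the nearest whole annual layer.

Specimen A: correcting the raw count gives 41143 − 5 + 10 = 41148 true annual layers.
A: Extension rate ≈ 37129.0 / 41148 = 0.902 mm/year.
Specimen B: 53484.5 mm / 0.902 mm per year = 59295.45 years ≈ 59295 annual layers.

59295 annual layers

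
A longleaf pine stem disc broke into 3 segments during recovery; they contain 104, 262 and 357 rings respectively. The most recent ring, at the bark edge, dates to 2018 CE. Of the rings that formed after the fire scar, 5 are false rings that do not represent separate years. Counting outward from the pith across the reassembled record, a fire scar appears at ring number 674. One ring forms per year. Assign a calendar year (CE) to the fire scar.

1974 CE

Total rings = 104 + 262 + 357 = 723.
723 − 674 = 49 rings lie beyond the fire scar toward the bark edge.
Excluding 5 false rings: 49 − 5 = 44.
Counting back 44 years from 2018 CE places the fire scar in 2018 − 44 = 1974 CE.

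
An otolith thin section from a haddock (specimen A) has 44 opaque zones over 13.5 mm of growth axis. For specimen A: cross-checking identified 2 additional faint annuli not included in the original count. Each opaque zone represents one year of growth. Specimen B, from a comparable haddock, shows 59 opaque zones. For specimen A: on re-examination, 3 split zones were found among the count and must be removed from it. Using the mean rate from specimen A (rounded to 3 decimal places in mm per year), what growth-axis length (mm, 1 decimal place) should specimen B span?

Specimen A: true opaque zone count = 44 − 3 + 2 = 43.
A: Mean rate = 13.5 mm / 43 years ≈ 0.314 mm per year.
Length of B = 0.314 × 59 = 18.5 mm.

18.5 mm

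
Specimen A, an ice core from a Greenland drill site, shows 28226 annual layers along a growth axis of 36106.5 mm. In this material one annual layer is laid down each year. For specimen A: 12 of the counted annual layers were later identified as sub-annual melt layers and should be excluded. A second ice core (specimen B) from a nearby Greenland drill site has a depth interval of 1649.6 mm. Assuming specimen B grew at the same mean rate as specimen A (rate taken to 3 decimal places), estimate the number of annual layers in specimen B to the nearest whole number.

Specimen A: adjusted count: 28226 − 12 = 28214 annual layers.
A: Extension rate ≈ 36106.5 / 28214 = 1.280 mm per year.
For B, 1649.6 / 1.280 = 1288.75 years ≈ 1289 annual layers.

1289 annual layers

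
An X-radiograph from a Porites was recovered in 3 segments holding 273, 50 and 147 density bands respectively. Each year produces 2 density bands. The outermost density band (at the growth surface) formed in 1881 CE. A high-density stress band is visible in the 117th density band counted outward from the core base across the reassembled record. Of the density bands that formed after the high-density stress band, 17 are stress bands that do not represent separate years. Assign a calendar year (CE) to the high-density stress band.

Total density bands = 273 + 50 + 147 = 470.
The high-density stress band sits at density band 117 from the core base, so 470 − 117 = 353 density bands formed after it.
Excluding 17 false density bands: 353 − 17 = 336.
Dividing by 2 density bands per year: 336 / 2 = 168 years.
1881 − 168 = 1713 CE.

1713 CE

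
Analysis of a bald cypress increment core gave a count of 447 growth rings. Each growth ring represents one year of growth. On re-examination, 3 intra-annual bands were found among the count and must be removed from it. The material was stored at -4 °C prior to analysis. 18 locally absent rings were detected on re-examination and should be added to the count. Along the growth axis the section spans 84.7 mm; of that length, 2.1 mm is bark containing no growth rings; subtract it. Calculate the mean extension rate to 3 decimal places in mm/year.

0.179 mm/year

True growth ring count = 447 − 3 + 18 = 462.
Net length = 84.7 − 2.1 = 82.6 mm.
Mean rate = 82.6 mm / 462 years ≈ 0.179 mm/year.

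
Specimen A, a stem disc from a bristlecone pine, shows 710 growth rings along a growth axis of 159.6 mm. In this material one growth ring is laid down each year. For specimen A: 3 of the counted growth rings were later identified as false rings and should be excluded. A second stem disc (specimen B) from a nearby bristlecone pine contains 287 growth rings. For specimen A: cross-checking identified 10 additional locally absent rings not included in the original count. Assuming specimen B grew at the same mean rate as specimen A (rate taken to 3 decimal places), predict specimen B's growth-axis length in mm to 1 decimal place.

Specimen A: after corrections the count is 710 − 3 + 10 = 717 growth rings.
A: 159.6 mm over 717 years gives 159.6 / 717 ≈ 0.223 mm/yr.
B's length ≈ 0.223 × 287 = 64.0 mm.

64.0 mm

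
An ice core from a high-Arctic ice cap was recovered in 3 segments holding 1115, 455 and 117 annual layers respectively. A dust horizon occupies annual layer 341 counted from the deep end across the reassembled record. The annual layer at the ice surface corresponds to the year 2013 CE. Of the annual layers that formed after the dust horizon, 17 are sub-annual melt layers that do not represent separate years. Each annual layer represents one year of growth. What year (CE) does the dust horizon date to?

Total annual layers = 1115 + 455 + 117 = 1687.
The dust horizon sits at annual layer 341 from the deep end, so 1687 − 341 = 1346 annual layers formed after it.
1346 − 17 false = 1329 true annual layers after the dust horizon.
Counting back 1329 years from 2013 CE places the dust horizon in 2013 − 1329 = 684 CE.

684 CE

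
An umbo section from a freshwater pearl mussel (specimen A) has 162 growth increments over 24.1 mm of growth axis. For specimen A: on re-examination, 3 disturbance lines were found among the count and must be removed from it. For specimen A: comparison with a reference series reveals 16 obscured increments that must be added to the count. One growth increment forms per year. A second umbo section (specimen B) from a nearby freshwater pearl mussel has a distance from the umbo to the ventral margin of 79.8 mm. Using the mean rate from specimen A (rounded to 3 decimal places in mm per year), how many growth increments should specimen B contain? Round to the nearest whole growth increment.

578 growth increments

Specimen A: adjusted count: 162 − 3 + 16 = 175 growth increments.
A: Mean rate = 24.1 mm / 175 years ≈ 0.138 mm/yr.
For B, 79.8 / 0.138 = 578.26 years ≈ 578 growth increments.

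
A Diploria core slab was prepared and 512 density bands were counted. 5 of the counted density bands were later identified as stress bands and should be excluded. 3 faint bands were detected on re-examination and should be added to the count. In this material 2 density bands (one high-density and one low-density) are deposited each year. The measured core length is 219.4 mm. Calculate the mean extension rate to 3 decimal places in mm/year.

Correcting the raw count gives 512 − 5 + 3 = 510 true density bands.
With 2 density bands per year, 510 / 2 = 255 years.
Extension rate ≈ 219.4 / 255 = 0.860 mm/year.

0.860 mm/year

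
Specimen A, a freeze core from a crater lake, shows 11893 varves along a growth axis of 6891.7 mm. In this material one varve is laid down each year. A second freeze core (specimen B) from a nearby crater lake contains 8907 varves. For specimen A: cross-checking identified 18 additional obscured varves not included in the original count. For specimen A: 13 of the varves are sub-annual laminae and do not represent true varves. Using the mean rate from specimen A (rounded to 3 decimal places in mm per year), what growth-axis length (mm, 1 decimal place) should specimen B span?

Specimen A: correcting the raw count gives 11893 − 13 + 18 = 11898 true varves.
A: Extension rate ≈ 6891.7 / 11898 = 0.579 mm/year.
For B, 0.579 mm/year × 8907 years = 5157.2 mm.

5157.2 mm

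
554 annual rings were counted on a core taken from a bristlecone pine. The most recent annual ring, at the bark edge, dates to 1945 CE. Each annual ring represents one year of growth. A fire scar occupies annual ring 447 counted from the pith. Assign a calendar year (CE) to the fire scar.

1838 CE

554 − 447 = 107 annual rings lie beyond the fire scar toward the bark edge.
1945 − 107 = 1838 CE.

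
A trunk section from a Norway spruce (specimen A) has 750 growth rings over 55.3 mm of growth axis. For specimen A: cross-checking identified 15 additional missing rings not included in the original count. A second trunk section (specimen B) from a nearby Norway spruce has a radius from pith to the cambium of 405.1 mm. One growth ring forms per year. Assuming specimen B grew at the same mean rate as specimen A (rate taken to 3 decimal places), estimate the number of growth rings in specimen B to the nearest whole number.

5626 growth rings

Specimen A: after corrections the count is 750 + 15 = 765 growth rings.
A: Extension rate ≈ 55.3 / 765 = 0.072 mm/year.
For B, 405.1 / 0.072 = 5626.39 years ≈ 5626 growth rings.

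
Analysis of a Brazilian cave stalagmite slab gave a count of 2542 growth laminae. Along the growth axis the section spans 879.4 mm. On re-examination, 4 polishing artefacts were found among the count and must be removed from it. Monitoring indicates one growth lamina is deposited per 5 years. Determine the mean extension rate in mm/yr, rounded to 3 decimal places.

0.069 mm/yr

Correcting the raw count gives 2542 − 4 = 2538 true growth laminae.
2538 growth laminae at 5 years each span 2538 × 5 = 12690 years.
Extension rate ≈ 879.4 / 12690 = 0.069 mm/yr.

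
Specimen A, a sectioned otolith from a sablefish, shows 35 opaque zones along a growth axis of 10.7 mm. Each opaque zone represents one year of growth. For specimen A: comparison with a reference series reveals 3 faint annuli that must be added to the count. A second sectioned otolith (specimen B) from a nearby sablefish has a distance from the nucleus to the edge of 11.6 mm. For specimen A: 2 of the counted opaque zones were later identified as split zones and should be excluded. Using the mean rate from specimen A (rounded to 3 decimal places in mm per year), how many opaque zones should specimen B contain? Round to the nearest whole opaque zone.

39 opaque zones

Specimen A: after corrections the count is 35 − 2 + 3 = 36 opaque zones.
A: Mean rate = 10.7 mm / 36 years ≈ 0.297 mm/yr.
For B, 11.6 / 0.297 = 39.06 years ≈ 39 opaque zones.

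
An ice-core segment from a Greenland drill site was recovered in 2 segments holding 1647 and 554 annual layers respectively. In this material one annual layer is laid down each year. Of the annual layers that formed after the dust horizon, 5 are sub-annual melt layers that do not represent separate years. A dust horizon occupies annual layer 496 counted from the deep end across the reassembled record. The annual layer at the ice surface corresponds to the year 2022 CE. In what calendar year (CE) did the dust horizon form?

Total annual layers = 1647 + 554 = 2201.
The dust horizon sits at annual layer 496 from the deep end, so 2201 − 496 = 1705 annual layers formed after it.
1705 − 5 false = 1700 true annual layers after the dust horizon.
The annual layer at the ice surface is 2022 CE, so the dust horizon dates to 2022 − 1700 = 322 CE.

322 CE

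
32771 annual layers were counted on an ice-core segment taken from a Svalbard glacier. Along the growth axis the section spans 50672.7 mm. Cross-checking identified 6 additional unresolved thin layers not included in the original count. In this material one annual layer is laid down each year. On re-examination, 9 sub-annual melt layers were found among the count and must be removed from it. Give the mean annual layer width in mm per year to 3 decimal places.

Correcting the raw count gives 32771 − 9 + 6 = 32768 true annual layers.
Mean rate = 50672.7 mm / 32768 years ≈ 1.546 mm per year.

1.546 mm per year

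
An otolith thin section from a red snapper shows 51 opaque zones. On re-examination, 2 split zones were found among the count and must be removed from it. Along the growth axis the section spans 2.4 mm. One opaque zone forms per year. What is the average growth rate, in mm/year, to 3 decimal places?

Correcting the raw count gives 51 − 2 = 49 true opaque zones.
Extension rate ≈ 2.4 / 49 = 0.049 mm/year.

0.049 mm/year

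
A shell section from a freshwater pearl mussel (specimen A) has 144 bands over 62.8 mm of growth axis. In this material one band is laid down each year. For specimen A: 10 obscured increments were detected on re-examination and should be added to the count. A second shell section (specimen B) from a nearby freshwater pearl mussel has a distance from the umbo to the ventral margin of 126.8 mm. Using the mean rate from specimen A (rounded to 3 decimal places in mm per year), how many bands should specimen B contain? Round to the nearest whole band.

Specimen A: adjusted count: 144 + 10 = 154 bands.
A: Mean rate = 62.8 mm / 154 years ≈ 0.408 mm/yr.
For B, 126.8 / 0.408 = 310.78 years ≈ 311 bands.

311 bands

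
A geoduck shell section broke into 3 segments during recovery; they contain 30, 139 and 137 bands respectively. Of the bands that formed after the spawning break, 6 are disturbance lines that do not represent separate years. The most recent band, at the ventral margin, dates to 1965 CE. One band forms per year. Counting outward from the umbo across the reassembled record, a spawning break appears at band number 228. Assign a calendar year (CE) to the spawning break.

Total bands = 30 + 139 + 137 = 306.
Between band 228 and the ventral margin there are 306 − 228 = 78 bands.
78 − 6 false = 72 true bands after the spawning break.
1965 − 72 = 1893 CE.

1893 CE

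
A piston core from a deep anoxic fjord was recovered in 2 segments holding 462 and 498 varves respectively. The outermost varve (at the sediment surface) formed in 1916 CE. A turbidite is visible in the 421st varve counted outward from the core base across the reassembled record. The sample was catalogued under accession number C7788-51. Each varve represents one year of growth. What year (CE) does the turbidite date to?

1377 CE

Total varves = 462 + 498 = 960.
The turbidite sits at varve 421 from the core base, so 960 − 421 = 539 varves formed after it.
The varve at the sediment surface is 1916 CE, so the turbidite dates to 1916 − 539 = 1377 CE.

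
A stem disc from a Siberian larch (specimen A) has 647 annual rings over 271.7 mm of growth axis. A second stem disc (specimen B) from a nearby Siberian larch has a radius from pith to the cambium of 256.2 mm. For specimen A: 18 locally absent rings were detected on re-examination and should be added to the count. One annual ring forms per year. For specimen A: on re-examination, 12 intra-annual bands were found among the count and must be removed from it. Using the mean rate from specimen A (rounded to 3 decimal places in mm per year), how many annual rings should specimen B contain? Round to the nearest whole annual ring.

616 annual rings

Specimen A: adjusted count: 647 − 12 + 18 = 653 annual rings.
A: Mean rate = 271.7 mm / 653 years ≈ 0.416 mm per year.
B spans 256.2 / 0.416 = 615.87 years ≈ 616 annual rings.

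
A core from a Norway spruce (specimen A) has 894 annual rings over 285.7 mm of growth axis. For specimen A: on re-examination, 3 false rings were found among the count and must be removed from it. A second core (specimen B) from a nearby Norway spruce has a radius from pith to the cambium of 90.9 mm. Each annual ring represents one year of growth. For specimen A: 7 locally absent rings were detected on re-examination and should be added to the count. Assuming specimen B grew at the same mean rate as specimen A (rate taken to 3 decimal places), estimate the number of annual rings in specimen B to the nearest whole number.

286 annual rings

Specimen A: after corrections the count is 894 − 3 + 7 = 898 annual rings.
A: Extension rate ≈ 285.7 / 898 = 0.318 mm/year.
B spans 90.9 / 0.318 = 285.85 years ≈ 286 annual rings.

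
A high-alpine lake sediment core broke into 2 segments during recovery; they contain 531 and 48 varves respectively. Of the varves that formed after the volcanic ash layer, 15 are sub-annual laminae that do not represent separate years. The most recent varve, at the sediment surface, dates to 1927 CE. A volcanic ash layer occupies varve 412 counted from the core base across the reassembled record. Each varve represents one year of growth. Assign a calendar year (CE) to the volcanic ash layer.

Total varves = 531 + 48 = 579.
The volcanic ash layer sits at varve 412 from the core base, so 579 − 412 = 167 varves formed after it.
Removing the 15 false varves leaves 167 − 15 = 152 true varves beyond the volcanic ash layer.
Counting back 152 years from 1927 CE places the volcanic ash layer in 1927 − 152 = 1775 CE.

1775 CE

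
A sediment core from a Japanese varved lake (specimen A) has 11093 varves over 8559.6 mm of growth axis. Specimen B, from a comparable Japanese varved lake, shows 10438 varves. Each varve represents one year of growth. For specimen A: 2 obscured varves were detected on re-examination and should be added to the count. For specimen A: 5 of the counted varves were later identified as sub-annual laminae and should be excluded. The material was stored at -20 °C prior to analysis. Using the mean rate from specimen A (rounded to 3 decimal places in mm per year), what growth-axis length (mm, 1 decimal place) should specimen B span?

8058.1 mm

Specimen A: true varve count = 11093 − 5 + 2 = 11090.
A: Mean rate = 8559.6 mm / 11090 years ≈ 0.772 mm/year.
Length of B = 0.772 × 10438 = 8058.1 mm.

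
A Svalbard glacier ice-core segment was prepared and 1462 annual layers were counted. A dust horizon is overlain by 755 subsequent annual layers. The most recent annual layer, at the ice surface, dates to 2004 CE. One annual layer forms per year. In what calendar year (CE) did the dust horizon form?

755 annual layers post-date the dust horizon.
Counting back 755 years from 2004 CE places the dust horizon in 2004 − 755 = 1249 CE.

1249 CE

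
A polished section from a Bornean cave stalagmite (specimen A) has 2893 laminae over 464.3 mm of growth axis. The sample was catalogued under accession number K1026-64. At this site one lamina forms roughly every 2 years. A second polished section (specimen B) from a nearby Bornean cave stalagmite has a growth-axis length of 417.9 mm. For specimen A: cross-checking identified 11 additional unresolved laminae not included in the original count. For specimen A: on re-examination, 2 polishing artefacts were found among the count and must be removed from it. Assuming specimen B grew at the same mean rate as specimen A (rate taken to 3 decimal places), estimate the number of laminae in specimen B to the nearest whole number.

Specimen A: after corrections the count is 2893 − 2 + 11 = 2902 laminae.
Specimen A: at 2 years per lamina, 2902 × 2 = 5804 years.
A: Mean rate = 464.3 mm / 5804 years ≈ 0.080 mm/year.
Specimen B: 417.9 mm / 0.080 mm per year = 5223.75 years; at 2 years per lamina that is 5223.75 / 2 ≈ 2612 laminae.

2612 laminae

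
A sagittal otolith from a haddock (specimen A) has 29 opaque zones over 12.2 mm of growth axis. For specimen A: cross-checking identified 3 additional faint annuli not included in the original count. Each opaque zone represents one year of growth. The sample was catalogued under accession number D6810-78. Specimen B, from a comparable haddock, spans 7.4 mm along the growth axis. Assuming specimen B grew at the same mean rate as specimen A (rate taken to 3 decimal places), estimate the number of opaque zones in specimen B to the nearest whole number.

19 opaque zones

Specimen A: correcting the raw count gives 29 + 3 = 32 true opaque zones.
A: 12.2 mm over 32 years gives 12.2 / 32 ≈ 0.381 mm/year.
For B, 7.4 / 0.381 = 19.42 years ≈ 19 opaque zones.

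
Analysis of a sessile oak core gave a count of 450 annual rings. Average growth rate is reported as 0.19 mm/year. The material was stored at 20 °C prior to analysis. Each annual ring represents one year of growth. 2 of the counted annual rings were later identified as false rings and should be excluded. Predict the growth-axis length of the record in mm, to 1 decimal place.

85.1 mm

True annual ring count = 450 − 2 = 448.
Predicted length = 0.19 mm/year × 448 years = 85.1 mm.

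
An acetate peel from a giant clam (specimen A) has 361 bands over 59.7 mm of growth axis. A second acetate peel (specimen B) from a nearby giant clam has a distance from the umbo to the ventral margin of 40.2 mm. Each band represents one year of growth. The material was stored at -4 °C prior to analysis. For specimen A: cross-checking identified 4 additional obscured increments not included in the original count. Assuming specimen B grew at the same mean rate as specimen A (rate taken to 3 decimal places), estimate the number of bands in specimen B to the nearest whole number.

245 bands

Specimen A: after corrections the count is 361 + 4 = 365 bands.
A: 59.7 mm over 365 years gives 59.7 / 365 ≈ 0.164 mm per year.
For B, 40.2 / 0.164 = 245.12 years ≈ 245 bands.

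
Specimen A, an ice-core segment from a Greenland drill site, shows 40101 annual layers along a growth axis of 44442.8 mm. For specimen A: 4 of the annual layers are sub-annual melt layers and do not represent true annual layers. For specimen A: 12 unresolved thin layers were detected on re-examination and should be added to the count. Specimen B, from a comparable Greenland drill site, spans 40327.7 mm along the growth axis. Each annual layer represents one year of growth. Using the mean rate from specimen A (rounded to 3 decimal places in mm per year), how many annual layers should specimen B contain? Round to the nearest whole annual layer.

36397 annual layers

Specimen A: adjusted count: 40101 − 4 + 12 = 40109 annual layers.
A: Mean rate = 44442.8 mm / 40109 years ≈ 1.108 mm/yr.
B spans 40327.7 / 1.108 = 36396.84 years ≈ 36397 annual layers.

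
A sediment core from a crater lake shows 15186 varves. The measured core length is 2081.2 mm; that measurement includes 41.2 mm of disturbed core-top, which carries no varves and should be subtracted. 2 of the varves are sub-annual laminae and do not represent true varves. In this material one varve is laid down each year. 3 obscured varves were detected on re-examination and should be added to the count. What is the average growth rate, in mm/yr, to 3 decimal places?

Adjusted count: 15186 − 2 + 3 = 15187 varves.
Net length = 2081.2 − 41.2 = 2040.0 mm.
Extension rate ≈ 2040.0 / 15187 = 0.134 mm/yr.

0.134 mm/yr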